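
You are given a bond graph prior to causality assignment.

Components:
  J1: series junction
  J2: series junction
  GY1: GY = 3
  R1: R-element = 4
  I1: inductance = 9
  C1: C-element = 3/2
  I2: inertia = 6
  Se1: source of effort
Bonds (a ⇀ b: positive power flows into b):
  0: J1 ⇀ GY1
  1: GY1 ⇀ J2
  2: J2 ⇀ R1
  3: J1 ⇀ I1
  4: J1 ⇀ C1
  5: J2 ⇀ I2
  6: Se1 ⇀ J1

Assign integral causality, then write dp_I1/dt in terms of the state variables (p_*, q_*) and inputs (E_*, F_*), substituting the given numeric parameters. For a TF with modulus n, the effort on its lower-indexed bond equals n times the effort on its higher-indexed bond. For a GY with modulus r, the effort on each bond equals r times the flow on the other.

dp_I1/dt = E_Se1 - p_I2/2 - 2*q_C1/3

β6 |J1  (Se1 (Se) sets effort on bond)
β3 |I1  (prefer integral on I1)
β0 |J1  (J1 flow already set via bond 3)
β4 |J1  (J1 flow already set via bond 3)
β1 |J2  (GY1: gyrator matches bond 0)
β5 |I2  (I2 outputs flow p/I2)
β2 |J2  (J2 flow already set via bond 5)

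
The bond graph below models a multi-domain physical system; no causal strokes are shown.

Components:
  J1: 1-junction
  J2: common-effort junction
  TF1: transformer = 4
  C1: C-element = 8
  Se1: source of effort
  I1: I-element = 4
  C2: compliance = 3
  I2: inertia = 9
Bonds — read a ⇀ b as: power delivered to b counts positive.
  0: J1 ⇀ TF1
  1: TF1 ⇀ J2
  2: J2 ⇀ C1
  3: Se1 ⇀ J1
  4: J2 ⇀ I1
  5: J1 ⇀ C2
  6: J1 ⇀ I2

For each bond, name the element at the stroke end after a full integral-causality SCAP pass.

b3 stroke→J1  (Se1 (Se) sets effort on bond)
b2 stroke→J2  (C1 outputs effort q/C1)
b1 stroke→TF1  (J2: bond 2 brought effort, rest push out)
b4 stroke→I1  (J2: bond 2 brought effort, rest push out)
b0 stroke→J1  (TF1: transformer flips bond 1)
b5 stroke→J1  (C2: C, integral causality)
b6 stroke→I2  (closing 1-jn rule on J1)

bond 0 →J1
bond 1 →TF1
bond 2 →J2
bond 3 →J1
bond 4 →I1
bond 5 →J1
bond 6 →I2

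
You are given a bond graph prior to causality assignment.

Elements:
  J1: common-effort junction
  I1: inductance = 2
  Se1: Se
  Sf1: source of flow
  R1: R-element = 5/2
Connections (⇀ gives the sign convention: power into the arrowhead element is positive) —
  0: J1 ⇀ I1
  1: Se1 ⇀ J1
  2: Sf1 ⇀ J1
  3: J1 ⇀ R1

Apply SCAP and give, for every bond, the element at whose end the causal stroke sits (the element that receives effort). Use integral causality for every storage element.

#0 |I1
#1 |J1
#2 |Sf1
#3 |R1

β1 stroke→J1  (source Se1 imposes e)
β2 stroke→Sf1  (Sf1 fixes flow; stroke at Sf1)
β0 stroke→I1  (J1 effort already set via bond 1)
β3 stroke→R1  (J1 effort already set via bond 1)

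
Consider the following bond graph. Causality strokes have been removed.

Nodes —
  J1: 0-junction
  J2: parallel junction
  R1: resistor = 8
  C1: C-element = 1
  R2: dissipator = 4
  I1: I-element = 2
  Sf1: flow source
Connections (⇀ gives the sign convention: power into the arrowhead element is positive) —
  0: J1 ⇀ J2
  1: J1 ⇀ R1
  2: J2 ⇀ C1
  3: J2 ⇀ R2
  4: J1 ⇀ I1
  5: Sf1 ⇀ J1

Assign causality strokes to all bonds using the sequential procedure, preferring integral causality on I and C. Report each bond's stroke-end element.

β0 stroke→J1
β1 stroke→R1
β2 stroke→J2
β3 stroke→R2
β4 stroke→I1
β5 stroke→Sf1

#5 stroke at Sf1  (source Sf1 imposes f)
#2 stroke at J2  (C1 integral (e out))
#0 stroke at J1  (J2: bond 2 brought effort, rest push out)
#3 stroke at R2  (0-jn J2 has e-setter on 2)
#1 stroke at R1  (0-jn J1 has e-setter on 0)
#4 stroke at I1  (common-e at J1 fixed by 0)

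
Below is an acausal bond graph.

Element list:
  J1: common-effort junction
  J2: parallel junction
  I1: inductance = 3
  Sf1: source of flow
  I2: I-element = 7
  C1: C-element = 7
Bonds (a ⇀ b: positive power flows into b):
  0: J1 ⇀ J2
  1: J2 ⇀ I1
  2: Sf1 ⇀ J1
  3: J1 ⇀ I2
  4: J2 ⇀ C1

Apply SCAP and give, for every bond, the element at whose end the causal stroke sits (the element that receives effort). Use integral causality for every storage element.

bond 2 |Sf1  (Sf1: flow source, stroke at near end)
bond 1 |I1  (I1 outputs flow p/I1)
bond 3 |I2  (I2 integral (f out))
bond 0 |J1  (J1 needs exactly one e-in)
bond 4 |J2  (only one effort-in slot at J2)

#0 |J1
#1 |I1
#2 |Sf1
#3 |I2
#4 |J2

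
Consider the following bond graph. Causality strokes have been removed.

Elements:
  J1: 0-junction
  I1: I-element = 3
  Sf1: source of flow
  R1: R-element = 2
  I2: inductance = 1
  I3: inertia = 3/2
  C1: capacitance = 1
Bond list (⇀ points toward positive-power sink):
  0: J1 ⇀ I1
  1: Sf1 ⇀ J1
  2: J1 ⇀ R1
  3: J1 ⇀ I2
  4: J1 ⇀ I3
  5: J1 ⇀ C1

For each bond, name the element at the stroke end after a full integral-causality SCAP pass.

bond 1 |Sf1  (Sf1 (Sf) sets flow on bond)
bond 0 |I1  (I1 integral (f out))
bond 3 |I2  (prefer integral on I2)
bond 4 |I3  (I3: I, integral causality)
bond 5 |J1  (prefer integral on C1)
bond 2 |R1  (common-e at J1 fixed by 5)

b0 |I1
b1 |Sf1
b2 |R1
b3 |I2
b4 |I3
b5 |J1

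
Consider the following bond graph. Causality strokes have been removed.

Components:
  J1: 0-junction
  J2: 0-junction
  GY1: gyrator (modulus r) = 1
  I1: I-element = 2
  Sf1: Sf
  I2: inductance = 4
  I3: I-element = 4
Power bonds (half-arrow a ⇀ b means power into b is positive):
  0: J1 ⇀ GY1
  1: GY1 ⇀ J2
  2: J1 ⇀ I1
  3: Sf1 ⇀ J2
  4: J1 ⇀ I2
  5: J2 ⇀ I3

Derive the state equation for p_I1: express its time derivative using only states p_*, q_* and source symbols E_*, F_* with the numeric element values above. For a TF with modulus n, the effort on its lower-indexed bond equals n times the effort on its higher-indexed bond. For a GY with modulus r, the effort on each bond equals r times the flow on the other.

β3 →Sf1  (Sf1: flow source, stroke at near end)
β2 →I1  (prefer integral on I1)
β4 →I2  (I2: I, integral causality)
β0 →J1  (J1 needs exactly one e-in)
β1 →J2  (GY1 both-in/both-out from 0)
β5 →I3  (0-jn J2 has e-setter on 1)

dp_I1/dt = -F_Sf1 + p_I3/4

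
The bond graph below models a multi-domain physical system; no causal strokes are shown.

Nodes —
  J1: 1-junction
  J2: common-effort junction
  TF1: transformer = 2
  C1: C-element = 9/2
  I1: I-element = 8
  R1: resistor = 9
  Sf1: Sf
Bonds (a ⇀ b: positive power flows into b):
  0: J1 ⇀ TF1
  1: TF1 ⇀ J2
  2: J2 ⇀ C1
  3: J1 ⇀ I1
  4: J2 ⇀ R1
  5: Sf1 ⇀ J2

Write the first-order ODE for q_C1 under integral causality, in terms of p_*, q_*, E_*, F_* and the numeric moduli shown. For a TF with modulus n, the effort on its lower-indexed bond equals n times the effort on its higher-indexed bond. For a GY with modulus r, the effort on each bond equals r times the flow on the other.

b5 stroke at Sf1  (Sf1 fixes flow; stroke at Sf1)
b2 stroke at J2  (prefer integral on C1)
b1 stroke at TF1  (J2 effort already set via bond 2)
b4 stroke at R1  (common-e at J2 fixed by 2)
b0 stroke at J1  (TF1 one-in-one-out from 1)
b3 stroke at I1  (only one flow-in slot at J1)

dq_C1/dt = F_Sf1 + p_I1/4 - 2*q_C1/81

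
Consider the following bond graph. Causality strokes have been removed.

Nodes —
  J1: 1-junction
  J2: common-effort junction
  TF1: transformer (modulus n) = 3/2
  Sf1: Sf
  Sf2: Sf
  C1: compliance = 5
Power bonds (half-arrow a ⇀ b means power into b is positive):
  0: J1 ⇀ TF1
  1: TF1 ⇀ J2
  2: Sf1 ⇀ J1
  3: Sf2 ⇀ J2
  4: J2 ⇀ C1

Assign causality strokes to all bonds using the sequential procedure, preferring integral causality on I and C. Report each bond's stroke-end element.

bond 0 →J1
bond 1 →TF1
bond 2 →Sf1
bond 3 →Sf2
bond 4 →J2

bond 2 |Sf1  (Sf1 (Sf) sets flow on bond)
bond 3 |Sf2  (Sf2 fixes flow; stroke at Sf2)
bond 0 |J1  (J1 flow already set via bond 2)
bond 1 |TF1  (TF1 one-in-one-out from 0)
bond 4 |J2  (J2: last free bond brings effort in)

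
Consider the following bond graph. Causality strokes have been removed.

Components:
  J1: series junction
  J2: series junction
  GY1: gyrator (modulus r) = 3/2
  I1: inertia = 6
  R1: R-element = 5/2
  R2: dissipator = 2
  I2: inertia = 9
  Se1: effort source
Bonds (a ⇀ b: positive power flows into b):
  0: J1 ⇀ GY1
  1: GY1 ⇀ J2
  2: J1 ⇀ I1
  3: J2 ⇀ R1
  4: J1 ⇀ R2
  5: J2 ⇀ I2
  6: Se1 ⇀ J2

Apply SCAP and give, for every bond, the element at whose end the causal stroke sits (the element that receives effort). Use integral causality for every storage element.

b6 stroke at J2  (Se1 fixes effort; stroke away)
b2 stroke at I1  (prefer integral on I1)
b0 stroke at J1  (1-jn J1 has f-setter on 2)
b4 stroke at J1  (common-f at J1 fixed by 2)
b1 stroke at J2  (GY1: gyrator matches bond 0)
b5 stroke at I2  (I2 integral (f out))
b3 stroke at J2  (J2: bond 5 brought flow, rest push out)

bond 0 stroke at J1
bond 1 stroke at J2
bond 2 stroke at I1
bond 3 stroke at J2
bond 4 stroke at J1
bond 5 stroke at I2
bond 6 stroke at J2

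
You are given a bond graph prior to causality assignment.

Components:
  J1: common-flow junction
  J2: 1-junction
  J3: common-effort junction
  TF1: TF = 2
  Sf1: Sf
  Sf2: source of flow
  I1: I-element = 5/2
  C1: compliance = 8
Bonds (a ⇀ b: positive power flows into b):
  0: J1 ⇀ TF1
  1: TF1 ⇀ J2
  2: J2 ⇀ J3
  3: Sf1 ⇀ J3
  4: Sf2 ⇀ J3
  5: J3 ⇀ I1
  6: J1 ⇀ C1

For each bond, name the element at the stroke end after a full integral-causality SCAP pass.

bond 3 stroke→Sf1  (Sf1: flow source, stroke at near end)
bond 4 stroke→Sf2  (Sf2 fixes flow; stroke at Sf2)
bond 5 stroke→I1  (I1: I, integral causality)
bond 2 stroke→J3  (only one effort-in slot at J3)
bond 1 stroke→J2  (J2: bond 2 brought flow, rest push out)
bond 0 stroke→TF1  (TF1 one-in-one-out from 1)
bond 6 stroke→J1  (common-f at J1 fixed by 0)

bond 0 →TF1
bond 1 →J2
bond 2 →J3
bond 3 →Sf1
bond 4 →Sf2
bond 5 →I1
bond 6 →J1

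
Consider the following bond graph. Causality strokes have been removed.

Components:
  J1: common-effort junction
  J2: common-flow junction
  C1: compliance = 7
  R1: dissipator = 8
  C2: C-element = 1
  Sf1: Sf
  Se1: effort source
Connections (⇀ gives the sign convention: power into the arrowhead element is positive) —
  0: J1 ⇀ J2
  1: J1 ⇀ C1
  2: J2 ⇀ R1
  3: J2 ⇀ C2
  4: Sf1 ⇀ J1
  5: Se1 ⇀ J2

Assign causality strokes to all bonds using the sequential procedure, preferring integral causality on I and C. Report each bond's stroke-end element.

#4 stroke→Sf1  (Sf1 fixes flow; stroke at Sf1)
#5 stroke→J2  (Se1 (Se) sets effort on bond)
#1 stroke→J1  (C1 outputs effort q/C1)
#0 stroke→J2  (J1 effort already set via bond 1)
#3 stroke→J2  (prefer integral on C2)
#2 stroke→R1  (J2 needs exactly one f-in)

#0 →J2
#1 →J1
#2 →R1
#3 →J2
#4 →Sf1
#5 →J2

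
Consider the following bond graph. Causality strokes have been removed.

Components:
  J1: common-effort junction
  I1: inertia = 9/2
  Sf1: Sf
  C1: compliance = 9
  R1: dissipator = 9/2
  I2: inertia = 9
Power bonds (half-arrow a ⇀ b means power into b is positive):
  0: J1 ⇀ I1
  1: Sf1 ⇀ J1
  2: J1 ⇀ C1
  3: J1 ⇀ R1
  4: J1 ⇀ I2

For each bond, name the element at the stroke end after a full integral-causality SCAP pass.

#0 |I1
#1 |Sf1
#2 |J1
#3 |R1
#4 |I2

#1 →Sf1  (Sf1 fixes flow; stroke at Sf1)
#0 →I1  (I1 outputs flow p/I1)
#2 →J1  (C1: C, integral causality)
#3 →R1  (common-e at J1 fixed by 2)
#4 →I2  (0-jn J1 has e-setter on 2)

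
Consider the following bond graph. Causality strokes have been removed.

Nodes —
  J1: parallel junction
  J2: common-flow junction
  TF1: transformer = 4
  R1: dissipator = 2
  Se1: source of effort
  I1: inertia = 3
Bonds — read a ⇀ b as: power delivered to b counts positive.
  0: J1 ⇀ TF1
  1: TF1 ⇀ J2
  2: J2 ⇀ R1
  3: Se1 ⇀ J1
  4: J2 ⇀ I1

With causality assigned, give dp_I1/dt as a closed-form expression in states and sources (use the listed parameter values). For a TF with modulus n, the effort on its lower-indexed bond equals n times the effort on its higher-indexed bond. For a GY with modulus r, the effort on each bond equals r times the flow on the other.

bond 3 →J1  (Se1: effort source, stroke at far end)
bond 0 →TF1  (common-e at J1 fixed by 3)
bond 1 →J2  (TF TF1: opposite of bond 0)
bond 4 →I1  (I1 integral (f out))
bond 2 →J2  (J2 flow already set via bond 4)

dp_I1/dt = E_Se1/4 - 2*p_I1/3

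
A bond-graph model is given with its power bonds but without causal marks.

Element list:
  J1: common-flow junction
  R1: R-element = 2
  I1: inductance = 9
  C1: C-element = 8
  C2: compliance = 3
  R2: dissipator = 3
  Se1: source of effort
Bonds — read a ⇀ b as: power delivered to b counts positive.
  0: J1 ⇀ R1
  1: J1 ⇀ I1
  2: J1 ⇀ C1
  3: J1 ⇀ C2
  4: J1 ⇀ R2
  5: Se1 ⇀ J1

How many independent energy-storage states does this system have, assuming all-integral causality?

3  (C1, C2, I1 all integral)

#5 stroke at J1  (Se1 fixes effort; stroke away)
#1 stroke at I1  (I1 integral (f out))
#0 stroke at J1  (J1 flow already set via bond 1)
#2 stroke at J1  (J1: bond 1 brought flow, rest push out)
#3 stroke at J1  (J1 flow already set via bond 1)
#4 stroke at J1  (common-f at J1 fixed by 1)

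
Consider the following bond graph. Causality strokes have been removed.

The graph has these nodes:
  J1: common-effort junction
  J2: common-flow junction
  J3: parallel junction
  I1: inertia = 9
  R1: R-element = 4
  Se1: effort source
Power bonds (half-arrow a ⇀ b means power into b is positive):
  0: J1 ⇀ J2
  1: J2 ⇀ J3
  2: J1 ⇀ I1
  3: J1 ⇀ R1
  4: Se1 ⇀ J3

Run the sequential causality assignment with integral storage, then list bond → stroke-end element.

#4 stroke at J3  (source Se1 imposes e)
#1 stroke at J2  (J3: bond 4 brought effort, rest push out)
#0 stroke at J1  (J2: last free bond brings flow in)
#2 stroke at I1  (0-jn J1 has e-setter on 0)
#3 stroke at R1  (0-jn J1 has e-setter on 0)

b0 stroke at J1
b1 stroke at J2
b2 stroke at I1
b3 stroke at R1
b4 stroke at J3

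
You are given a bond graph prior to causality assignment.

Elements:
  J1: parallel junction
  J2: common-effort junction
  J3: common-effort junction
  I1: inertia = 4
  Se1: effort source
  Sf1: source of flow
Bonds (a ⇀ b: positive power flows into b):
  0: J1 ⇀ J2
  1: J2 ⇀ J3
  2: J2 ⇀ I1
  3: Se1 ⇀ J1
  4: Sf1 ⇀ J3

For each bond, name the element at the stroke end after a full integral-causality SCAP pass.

β0 stroke at J2
β1 stroke at J3
β2 stroke at I1
β3 stroke at J1
β4 stroke at Sf1

b3 →J1  (Se1 fixes effort; stroke away)
b4 →Sf1  (Sf1 (Sf) sets flow on bond)
b0 →J2  (common-e at J1 fixed by 3)
b1 →J3  (common-e at J2 fixed by 0)
b2 →I1  (J2: bond 0 brought effort, rest push out)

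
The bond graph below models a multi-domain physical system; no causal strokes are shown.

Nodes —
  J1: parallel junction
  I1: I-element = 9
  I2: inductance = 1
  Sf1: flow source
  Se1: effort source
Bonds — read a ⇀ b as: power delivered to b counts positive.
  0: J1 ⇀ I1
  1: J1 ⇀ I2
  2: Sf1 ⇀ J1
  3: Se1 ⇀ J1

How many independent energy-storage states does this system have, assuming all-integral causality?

2  (I1, I2 all integral)

#2 →Sf1  (Sf1 (Sf) sets flow on bond)
#3 →J1  (Se1 fixes effort; stroke away)
#0 →I1  (J1: bond 3 brought effort, rest push out)
#1 →I2  (common-e at J1 fixed by 3)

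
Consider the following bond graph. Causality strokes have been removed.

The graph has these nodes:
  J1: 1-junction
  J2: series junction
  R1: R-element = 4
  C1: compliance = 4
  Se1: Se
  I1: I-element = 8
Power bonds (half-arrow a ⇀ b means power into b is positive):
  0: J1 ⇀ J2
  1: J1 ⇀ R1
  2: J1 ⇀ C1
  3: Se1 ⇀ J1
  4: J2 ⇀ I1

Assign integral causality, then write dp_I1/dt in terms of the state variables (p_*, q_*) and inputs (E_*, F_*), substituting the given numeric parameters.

#3 →J1  (source Se1 imposes e)
#2 →J1  (C1: C, integral causality)
#4 →I1  (I1: I, integral causality)
#0 →J2  (J2 flow already set via bond 4)
#1 →J1  (J1 flow already set via bond 0)

dp_I1/dt = E_Se1 - p_I1/2 - q_C1/4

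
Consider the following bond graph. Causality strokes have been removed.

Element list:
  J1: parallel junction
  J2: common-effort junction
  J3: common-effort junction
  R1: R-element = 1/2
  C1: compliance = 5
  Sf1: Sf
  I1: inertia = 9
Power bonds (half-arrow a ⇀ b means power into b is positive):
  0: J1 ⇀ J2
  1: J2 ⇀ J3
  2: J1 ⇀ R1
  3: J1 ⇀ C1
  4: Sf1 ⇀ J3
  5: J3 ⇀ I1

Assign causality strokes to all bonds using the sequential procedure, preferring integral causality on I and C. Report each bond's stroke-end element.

bond 0 stroke→J2
bond 1 stroke→J3
bond 2 stroke→R1
bond 3 stroke→J1
bond 4 stroke→Sf1
bond 5 stroke→I1

β4 stroke at Sf1  (Sf1: flow source, stroke at near end)
β3 stroke at J1  (C1 integral (e out))
β0 stroke at J2  (0-jn J1 has e-setter on 3)
β2 stroke at R1  (0-jn J1 has e-setter on 3)
β1 stroke at J3  (common-e at J2 fixed by 0)
β5 stroke at I1  (J3 effort already set via bond 1)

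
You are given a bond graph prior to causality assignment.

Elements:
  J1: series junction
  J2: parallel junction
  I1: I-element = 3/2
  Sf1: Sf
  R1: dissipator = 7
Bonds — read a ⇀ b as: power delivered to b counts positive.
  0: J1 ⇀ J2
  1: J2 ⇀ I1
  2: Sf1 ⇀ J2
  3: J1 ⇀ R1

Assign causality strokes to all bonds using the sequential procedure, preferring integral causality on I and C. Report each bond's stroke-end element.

β0 stroke at J2
β1 stroke at I1
β2 stroke at Sf1
β3 stroke at J1

#2 stroke at Sf1  (Sf1 (Sf) sets flow on bond)
#1 stroke at I1  (I1 integral (f out))
#0 stroke at J2  (only one effort-in slot at J2)
#3 stroke at J1  (common-f at J1 fixed by 0)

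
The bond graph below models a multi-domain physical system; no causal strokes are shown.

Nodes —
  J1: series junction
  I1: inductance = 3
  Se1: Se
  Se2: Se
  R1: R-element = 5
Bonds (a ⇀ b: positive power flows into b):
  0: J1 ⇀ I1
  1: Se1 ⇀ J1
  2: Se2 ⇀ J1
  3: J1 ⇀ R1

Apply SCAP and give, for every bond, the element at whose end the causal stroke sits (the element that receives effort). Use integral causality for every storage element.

#0 →I1
#1 →J1
#2 →J1
#3 →J1

#1 stroke at J1  (Se1: effort source, stroke at far end)
#2 stroke at J1  (Se2 (Se) sets effort on bond)
#0 stroke at I1  (I1 outputs flow p/I1)
#3 stroke at J1  (common-f at J1 fixed by 0)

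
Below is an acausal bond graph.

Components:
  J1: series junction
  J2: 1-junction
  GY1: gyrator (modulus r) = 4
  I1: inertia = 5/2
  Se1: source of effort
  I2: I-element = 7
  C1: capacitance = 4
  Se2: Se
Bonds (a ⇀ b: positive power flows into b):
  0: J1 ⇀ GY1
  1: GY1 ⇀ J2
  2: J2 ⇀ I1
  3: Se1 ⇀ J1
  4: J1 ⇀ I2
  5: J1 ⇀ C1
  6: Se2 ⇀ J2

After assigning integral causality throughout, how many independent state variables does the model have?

3  (C1, I1, I2 all integral)

#3 stroke at J1  (Se1 fixes effort; stroke away)
#6 stroke at J2  (Se2 fixes effort; stroke away)
#2 stroke at I1  (I1: I, integral causality)
#1 stroke at J2  (J2: bond 2 brought flow, rest push out)
#0 stroke at J1  (GY GY1: same side as bond 1)
#4 stroke at I2  (prefer integral on I2)
#5 stroke at J1  (1-jn J1 has f-setter on 4)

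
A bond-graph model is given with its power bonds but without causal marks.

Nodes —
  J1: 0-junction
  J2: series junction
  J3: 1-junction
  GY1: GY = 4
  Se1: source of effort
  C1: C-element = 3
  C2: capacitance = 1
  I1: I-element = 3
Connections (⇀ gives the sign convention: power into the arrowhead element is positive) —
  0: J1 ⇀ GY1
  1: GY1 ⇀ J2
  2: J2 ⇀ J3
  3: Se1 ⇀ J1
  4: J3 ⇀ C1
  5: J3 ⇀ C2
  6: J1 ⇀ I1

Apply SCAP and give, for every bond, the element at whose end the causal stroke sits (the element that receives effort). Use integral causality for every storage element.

b0 |GY1
b1 |GY1
b2 |J2
b3 |J1
b4 |J3
b5 |J3
b6 |I1

b3 |J1  (Se1: effort source, stroke at far end)
b0 |GY1  (J1 effort already set via bond 3)
b6 |I1  (J1 effort already set via bond 3)
b1 |GY1  (GY1 both-in/both-out from 0)
b2 |J2  (common-f at J2 fixed by 1)
b4 |J3  (common-f at J3 fixed by 2)
b5 |J3  (J3 flow already set via bond 2)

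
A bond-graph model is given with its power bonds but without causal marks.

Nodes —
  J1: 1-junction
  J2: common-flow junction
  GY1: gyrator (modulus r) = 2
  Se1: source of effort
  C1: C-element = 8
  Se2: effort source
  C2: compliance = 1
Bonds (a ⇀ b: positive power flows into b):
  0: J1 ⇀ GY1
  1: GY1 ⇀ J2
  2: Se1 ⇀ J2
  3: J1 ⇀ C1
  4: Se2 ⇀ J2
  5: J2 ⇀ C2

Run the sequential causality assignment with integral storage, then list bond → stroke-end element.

b0 |GY1
b1 |GY1
b2 |J2
b3 |J1
b4 |J2
b5 |J2

b2 →J2  (source Se1 imposes e)
b4 →J2  (source Se2 imposes e)
b3 →J1  (C1: C, integral causality)
b0 →GY1  (J1: last free bond brings flow in)
b1 →GY1  (GY1: gyrator matches bond 0)
b5 →J2  (J2 flow already set via bond 1)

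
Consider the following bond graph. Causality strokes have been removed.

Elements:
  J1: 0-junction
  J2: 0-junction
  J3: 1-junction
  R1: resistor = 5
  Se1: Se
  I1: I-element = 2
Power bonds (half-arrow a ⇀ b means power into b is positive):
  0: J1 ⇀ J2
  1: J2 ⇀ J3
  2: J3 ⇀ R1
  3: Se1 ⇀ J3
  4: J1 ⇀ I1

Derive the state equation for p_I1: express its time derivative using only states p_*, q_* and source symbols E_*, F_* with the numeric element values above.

β3 stroke at J3  (source Se1 imposes e)
β4 stroke at I1  (I1: I, integral causality)
β0 stroke at J1  (J1: last free bond brings effort in)
β1 stroke at J2  (only one effort-in slot at J2)
β2 stroke at J3  (1-jn J3 has f-setter on 1)

dp_I1/dt = -E_Se1 - 5*p_I1/2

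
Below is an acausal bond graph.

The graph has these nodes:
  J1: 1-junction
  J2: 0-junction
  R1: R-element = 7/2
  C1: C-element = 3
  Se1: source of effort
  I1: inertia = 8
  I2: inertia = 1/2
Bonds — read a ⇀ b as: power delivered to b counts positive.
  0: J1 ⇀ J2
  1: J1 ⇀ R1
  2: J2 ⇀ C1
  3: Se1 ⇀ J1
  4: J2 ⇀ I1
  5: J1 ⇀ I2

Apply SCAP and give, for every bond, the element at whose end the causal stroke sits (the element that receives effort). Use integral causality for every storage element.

bond 0 |J1
bond 1 |J1
bond 2 |J2
bond 3 |J1
bond 4 |I1
bond 5 |I2

bond 3 stroke at J1  (Se1: effort source, stroke at far end)
bond 2 stroke at J2  (C1: C, integral causality)
bond 0 stroke at J1  (0-jn J2 has e-setter on 2)
bond 4 stroke at I1  (0-jn J2 has e-setter on 2)
bond 5 stroke at I2  (I2: I, integral causality)
bond 1 stroke at J1  (J1 flow already set via bond 5)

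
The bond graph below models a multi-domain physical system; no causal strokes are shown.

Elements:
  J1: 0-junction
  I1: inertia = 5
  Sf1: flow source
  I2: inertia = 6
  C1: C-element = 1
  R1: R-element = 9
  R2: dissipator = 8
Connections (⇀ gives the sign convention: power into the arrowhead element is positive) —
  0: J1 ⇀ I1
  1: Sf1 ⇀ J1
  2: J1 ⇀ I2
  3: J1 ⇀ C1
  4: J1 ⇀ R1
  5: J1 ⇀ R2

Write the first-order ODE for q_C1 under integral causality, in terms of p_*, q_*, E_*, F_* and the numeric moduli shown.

dq_C1/dt = F_Sf1 - p_I1/5 - p_I2/6 - 17*q_C1/72

β1 |Sf1  (Sf1 (Sf) sets flow on bond)
β0 |I1  (prefer integral on I1)
β2 |I2  (I2 integral (f out))
β3 |J1  (prefer integral on C1)
β4 |R1  (common-e at J1 fixed by 3)
β5 |R2  (J1 effort already set via bond 3)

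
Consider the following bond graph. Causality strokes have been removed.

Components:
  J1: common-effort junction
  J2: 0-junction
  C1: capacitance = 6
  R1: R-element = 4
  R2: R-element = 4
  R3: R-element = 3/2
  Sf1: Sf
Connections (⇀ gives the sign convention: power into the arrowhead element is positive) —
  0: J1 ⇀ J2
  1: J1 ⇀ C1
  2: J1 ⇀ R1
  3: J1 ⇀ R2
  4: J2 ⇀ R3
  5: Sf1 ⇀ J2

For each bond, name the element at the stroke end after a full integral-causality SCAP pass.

b5 |Sf1  (Sf1 fixes flow; stroke at Sf1)
b1 |J1  (C1 integral (e out))
b0 |J2  (common-e at J1 fixed by 1)
b2 |R1  (common-e at J1 fixed by 1)
b3 |R2  (J1: bond 1 brought effort, rest push out)
b4 |R3  (common-e at J2 fixed by 0)

bond 0 stroke at J2
bond 1 stroke at J1
bond 2 stroke at R1
bond 3 stroke at R2
bond 4 stroke at R3
bond 5 stroke at Sf1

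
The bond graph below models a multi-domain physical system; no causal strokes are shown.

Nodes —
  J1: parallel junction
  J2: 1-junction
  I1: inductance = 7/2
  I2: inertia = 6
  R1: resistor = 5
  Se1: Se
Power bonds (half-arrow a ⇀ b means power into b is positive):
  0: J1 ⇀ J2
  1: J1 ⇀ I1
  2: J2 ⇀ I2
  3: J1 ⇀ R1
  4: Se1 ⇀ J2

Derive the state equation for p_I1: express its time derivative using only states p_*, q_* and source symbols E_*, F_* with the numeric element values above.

dp_I1/dt = -10*p_I1/7 - 5*p_I2/6

bond 4 |J2  (Se1 fixes effort; stroke away)
bond 1 |I1  (prefer integral on I1)
bond 2 |I2  (I2: I, integral causality)
bond 0 |J2  (J2: bond 2 brought flow, rest push out)
bond 3 |J1  (J1: last free bond brings effort in)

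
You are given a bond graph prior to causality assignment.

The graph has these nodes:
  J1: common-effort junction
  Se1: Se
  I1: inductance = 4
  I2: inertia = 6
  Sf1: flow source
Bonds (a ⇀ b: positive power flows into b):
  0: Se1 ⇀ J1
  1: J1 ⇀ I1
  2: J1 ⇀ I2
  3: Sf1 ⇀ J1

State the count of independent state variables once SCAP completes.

2  (I1, I2 all integral)

b0 stroke→J1  (source Se1 imposes e)
b3 stroke→Sf1  (source Sf1 imposes f)
b1 stroke→I1  (0-jn J1 has e-setter on 0)
b2 stroke→I2  (common-e at J1 fixed by 0)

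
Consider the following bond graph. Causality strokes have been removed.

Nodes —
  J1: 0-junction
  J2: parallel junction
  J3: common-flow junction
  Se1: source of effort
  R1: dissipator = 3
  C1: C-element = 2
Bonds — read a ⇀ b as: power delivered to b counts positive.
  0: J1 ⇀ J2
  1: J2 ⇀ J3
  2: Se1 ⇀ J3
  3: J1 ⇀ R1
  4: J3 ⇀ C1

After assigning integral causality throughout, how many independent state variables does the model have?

1  (C1 all integral)

β2 |J3  (source Se1 imposes e)
β4 |J3  (C1 outputs effort q/C1)
β1 |J2  (J3: last free bond brings flow in)
β0 |J1  (J2 effort already set via bond 1)
β3 |R1  (common-e at J1 fixed by 0)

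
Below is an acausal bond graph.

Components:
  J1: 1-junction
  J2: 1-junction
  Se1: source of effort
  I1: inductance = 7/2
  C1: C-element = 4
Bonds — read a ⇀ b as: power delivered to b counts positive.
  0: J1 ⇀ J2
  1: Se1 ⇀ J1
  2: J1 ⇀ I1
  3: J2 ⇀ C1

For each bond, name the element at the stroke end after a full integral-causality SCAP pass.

bond 0 stroke→J1
bond 1 stroke→J1
bond 2 stroke→I1
bond 3 stroke→J2

β1 stroke at J1  (Se1 fixes effort; stroke away)
β2 stroke at I1  (I1: I, integral causality)
β0 stroke at J1  (J1 flow already set via bond 2)
β3 stroke at J2  (common-f at J2 fixed by 0)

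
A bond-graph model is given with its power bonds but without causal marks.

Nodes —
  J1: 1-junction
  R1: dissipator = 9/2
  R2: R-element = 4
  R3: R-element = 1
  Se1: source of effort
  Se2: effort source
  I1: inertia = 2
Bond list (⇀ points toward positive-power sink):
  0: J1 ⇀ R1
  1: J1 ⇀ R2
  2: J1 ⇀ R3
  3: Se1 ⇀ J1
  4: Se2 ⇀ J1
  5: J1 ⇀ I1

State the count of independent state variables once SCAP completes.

1  (I1 all integral)

bond 3 stroke at J1  (Se1: effort source, stroke at far end)
bond 4 stroke at J1  (source Se2 imposes e)
bond 5 stroke at I1  (I1: I, integral causality)
bond 0 stroke at J1  (J1: bond 5 brought flow, rest push out)
bond 1 stroke at J1  (J1: bond 5 brought flow, rest push out)
bond 2 stroke at J1  (common-f at J1 fixed by 5)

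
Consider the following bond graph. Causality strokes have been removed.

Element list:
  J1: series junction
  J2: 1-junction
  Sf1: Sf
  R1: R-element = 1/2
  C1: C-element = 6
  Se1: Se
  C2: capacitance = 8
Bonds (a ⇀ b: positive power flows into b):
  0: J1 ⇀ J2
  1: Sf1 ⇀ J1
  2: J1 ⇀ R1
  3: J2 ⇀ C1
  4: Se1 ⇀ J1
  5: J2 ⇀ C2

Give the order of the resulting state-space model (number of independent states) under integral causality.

2  (C1, C2 all integral)

#1 stroke→Sf1  (source Sf1 imposes f)
#4 stroke→J1  (Se1: effort source, stroke at far end)
#0 stroke→J1  (J1: bond 1 brought flow, rest push out)
#2 stroke→J1  (J1: bond 1 brought flow, rest push out)
#3 stroke→J2  (J2: bond 0 brought flow, rest push out)
#5 stroke→J2  (1-jn J2 has f-setter on 0)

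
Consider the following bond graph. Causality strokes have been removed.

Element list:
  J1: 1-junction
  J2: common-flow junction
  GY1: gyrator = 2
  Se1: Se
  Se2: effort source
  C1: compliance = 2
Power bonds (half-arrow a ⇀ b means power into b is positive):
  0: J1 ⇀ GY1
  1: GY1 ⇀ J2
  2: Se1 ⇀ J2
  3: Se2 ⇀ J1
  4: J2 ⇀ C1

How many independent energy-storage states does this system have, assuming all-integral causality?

1  (C1 all integral)

#2 |J2  (Se1 fixes effort; stroke away)
#3 |J1  (Se2: effort source, stroke at far end)
#0 |GY1  (only one flow-in slot at J1)
#1 |GY1  (GY1 both-in/both-out from 0)
#4 |J2  (1-jn J2 has f-setter on 1)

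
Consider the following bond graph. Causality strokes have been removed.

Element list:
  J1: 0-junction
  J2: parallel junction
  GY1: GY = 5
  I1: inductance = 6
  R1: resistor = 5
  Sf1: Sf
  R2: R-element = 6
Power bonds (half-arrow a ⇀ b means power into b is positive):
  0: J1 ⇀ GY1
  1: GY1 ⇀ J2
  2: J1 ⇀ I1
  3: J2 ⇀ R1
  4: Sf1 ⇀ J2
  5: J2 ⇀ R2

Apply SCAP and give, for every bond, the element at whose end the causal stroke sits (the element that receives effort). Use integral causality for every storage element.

bond 0 stroke at J1
bond 1 stroke at J2
bond 2 stroke at I1
bond 3 stroke at R1
bond 4 stroke at Sf1
bond 5 stroke at R2

b4 stroke at Sf1  (source Sf1 imposes f)
b2 stroke at I1  (prefer integral on I1)
b0 stroke at J1  (J1 needs exactly one e-in)
b1 stroke at J2  (GY1 both-in/both-out from 0)
b3 stroke at R1  (J2 effort already set via bond 1)
b5 stroke at R2  (J2: bond 1 brought effort, rest push out)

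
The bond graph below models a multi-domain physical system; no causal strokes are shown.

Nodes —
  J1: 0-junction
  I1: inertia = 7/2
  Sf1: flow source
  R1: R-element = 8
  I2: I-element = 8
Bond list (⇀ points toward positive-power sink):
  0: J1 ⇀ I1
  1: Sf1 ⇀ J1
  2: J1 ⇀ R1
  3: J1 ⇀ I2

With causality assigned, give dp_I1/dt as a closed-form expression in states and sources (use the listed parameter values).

b1 stroke at Sf1  (Sf1 (Sf) sets flow on bond)
b0 stroke at I1  (I1 outputs flow p/I1)
b3 stroke at I2  (I2: I, integral causality)
b2 stroke at J1  (J1 needs exactly one e-in)

dp_I1/dt = 8*F_Sf1 - 16*p_I1/7 - p_I2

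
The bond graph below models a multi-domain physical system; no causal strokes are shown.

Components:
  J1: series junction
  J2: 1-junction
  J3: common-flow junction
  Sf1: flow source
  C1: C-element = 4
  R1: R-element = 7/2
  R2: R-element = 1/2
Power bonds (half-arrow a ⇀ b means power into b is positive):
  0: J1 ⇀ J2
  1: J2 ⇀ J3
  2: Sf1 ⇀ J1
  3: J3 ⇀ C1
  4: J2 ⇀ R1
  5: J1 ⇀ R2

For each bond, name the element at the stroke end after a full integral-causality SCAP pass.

b0 |J1
b1 |J2
b2 |Sf1
b3 |J3
b4 |J2
b5 |J1

b2 stroke→Sf1  (source Sf1 imposes f)
b0 stroke→J1  (J1 flow already set via bond 2)
b5 stroke→J1  (J1 flow already set via bond 2)
b1 stroke→J2  (J2 flow already set via bond 0)
b4 stroke→J2  (J2 flow already set via bond 0)
b3 stroke→J3  (common-f at J3 fixed by 1)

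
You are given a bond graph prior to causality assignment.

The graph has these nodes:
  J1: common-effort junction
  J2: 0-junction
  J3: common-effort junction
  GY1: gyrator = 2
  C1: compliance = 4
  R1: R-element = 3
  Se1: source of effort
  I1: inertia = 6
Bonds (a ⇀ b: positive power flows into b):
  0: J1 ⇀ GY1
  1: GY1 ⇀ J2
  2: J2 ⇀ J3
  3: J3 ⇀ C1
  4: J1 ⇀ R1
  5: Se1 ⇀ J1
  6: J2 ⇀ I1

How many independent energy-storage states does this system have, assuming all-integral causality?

2  (C1, I1 all integral)

b5 |J1  (Se1: effort source, stroke at far end)
b0 |GY1  (J1 effort already set via bond 5)
b4 |R1  (J1 effort already set via bond 5)
b1 |GY1  (through GY1, causality inverts; strokes same side of GY1)
b3 |J3  (C1: C, integral causality)
b2 |J2  (J3: bond 3 brought effort, rest push out)
b6 |I1  (J2 effort already set via bond 2)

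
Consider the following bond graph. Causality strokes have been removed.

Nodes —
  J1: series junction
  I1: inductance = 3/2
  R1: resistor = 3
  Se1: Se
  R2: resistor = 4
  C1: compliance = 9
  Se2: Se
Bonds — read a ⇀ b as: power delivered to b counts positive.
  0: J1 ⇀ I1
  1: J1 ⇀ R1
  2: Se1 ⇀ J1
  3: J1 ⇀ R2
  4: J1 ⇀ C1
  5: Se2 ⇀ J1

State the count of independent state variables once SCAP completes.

bond 2 stroke→J1  (Se1: effort source, stroke at far end)
bond 5 stroke→J1  (Se2 fixes effort; stroke away)
bond 0 stroke→I1  (I1 integral (f out))
bond 1 stroke→J1  (1-jn J1 has f-setter on 0)
bond 3 stroke→J1  (J1: bond 0 brought flow, rest push out)
bond 4 stroke→J1  (1-jn J1 has f-setter on 0)

2  (C1, I1 all integral)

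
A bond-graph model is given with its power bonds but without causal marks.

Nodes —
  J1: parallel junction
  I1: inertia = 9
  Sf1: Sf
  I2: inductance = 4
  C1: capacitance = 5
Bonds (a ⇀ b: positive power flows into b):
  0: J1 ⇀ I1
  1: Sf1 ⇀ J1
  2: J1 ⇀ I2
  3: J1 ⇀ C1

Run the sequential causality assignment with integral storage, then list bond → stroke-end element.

b0 stroke at I1
b1 stroke at Sf1
b2 stroke at I2
b3 stroke at J1

β1 |Sf1  (Sf1 fixes flow; stroke at Sf1)
β0 |I1  (prefer integral on I1)
β2 |I2  (prefer integral on I2)
β3 |J1  (closing 0-jn rule on J1)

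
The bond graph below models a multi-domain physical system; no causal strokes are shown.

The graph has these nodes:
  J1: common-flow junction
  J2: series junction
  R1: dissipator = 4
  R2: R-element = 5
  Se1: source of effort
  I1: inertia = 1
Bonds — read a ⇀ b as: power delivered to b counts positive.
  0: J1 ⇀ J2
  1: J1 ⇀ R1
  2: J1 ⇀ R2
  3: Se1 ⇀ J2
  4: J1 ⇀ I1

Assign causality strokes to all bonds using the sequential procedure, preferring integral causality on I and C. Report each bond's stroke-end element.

bond 3 stroke→J2  (source Se1 imposes e)
bond 0 stroke→J1  (J2: last free bond brings flow in)
bond 4 stroke→I1  (I1 outputs flow p/I1)
bond 1 stroke→J1  (1-jn J1 has f-setter on 4)
bond 2 stroke→J1  (J1 flow already set via bond 4)

β0 →J1
β1 →J1
β2 →J1
β3 →J2
β4 →I1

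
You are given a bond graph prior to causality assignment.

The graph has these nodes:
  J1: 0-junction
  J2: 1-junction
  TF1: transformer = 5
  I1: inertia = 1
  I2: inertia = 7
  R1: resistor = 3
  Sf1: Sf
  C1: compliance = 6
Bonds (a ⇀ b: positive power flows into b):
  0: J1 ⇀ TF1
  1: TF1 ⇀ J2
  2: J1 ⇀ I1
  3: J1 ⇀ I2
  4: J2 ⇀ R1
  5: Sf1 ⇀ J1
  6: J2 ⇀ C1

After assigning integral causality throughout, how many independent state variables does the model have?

3  (C1, I1, I2 all integral)

β5 |Sf1  (Sf1 (Sf) sets flow on bond)
β2 |I1  (I1 outputs flow p/I1)
β3 |I2  (prefer integral on I2)
β0 |J1  (J1 needs exactly one e-in)
β1 |TF1  (TF TF1: opposite of bond 0)
β4 |J2  (1-jn J2 has f-setter on 1)
β6 |J2  (1-jn J2 has f-setter on 1)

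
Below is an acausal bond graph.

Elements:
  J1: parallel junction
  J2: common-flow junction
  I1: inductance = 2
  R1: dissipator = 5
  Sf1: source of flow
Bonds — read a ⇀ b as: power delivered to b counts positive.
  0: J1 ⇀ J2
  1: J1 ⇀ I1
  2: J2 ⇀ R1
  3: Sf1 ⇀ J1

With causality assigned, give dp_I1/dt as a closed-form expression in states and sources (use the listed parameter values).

dp_I1/dt = 5*F_Sf1 - 5*p_I1/2

bond 3 |Sf1  (Sf1: flow source, stroke at near end)
bond 1 |I1  (I1 outputs flow p/I1)
bond 0 |J1  (J1 needs exactly one e-in)
bond 2 |J2  (J2 flow already set via bond 0)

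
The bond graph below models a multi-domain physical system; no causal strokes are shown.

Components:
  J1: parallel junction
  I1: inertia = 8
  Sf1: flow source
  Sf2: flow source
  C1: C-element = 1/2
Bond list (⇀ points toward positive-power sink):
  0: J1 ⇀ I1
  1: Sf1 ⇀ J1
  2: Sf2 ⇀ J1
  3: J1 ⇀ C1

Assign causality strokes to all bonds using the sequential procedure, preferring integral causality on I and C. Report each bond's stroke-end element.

β1 →Sf1  (Sf1: flow source, stroke at near end)
β2 →Sf2  (Sf2 (Sf) sets flow on bond)
β0 →I1  (I1 outputs flow p/I1)
β3 →J1  (only one effort-in slot at J1)

#0 stroke→I1
#1 stroke→Sf1
#2 stroke→Sf2
#3 stroke→J1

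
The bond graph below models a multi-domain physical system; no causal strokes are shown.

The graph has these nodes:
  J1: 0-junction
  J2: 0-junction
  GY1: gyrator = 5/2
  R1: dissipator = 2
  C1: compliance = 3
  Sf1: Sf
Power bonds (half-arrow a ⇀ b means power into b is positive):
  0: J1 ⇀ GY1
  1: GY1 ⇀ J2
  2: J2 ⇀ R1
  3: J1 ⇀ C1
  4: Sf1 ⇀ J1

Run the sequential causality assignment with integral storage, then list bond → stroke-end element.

bond 4 stroke→Sf1  (Sf1: flow source, stroke at near end)
bond 3 stroke→J1  (prefer integral on C1)
bond 0 stroke→GY1  (J1 effort already set via bond 3)
bond 1 stroke→GY1  (GY1 both-in/both-out from 0)
bond 2 stroke→J2  (J2 needs exactly one e-in)

β0 →GY1
β1 →GY1
β2 →J2
β3 →J1
β4 →Sf1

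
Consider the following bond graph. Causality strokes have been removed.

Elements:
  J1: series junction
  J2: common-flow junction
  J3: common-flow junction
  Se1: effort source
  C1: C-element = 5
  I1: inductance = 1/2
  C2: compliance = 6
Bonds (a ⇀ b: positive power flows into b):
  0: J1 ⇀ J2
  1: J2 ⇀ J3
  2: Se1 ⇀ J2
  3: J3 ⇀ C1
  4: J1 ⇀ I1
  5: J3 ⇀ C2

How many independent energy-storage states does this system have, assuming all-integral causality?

β2 |J2  (Se1 fixes effort; stroke away)
β3 |J3  (C1: C, integral causality)
β4 |I1  (prefer integral on I1)
β0 |J1  (J1: bond 4 brought flow, rest push out)
β1 |J2  (1-jn J2 has f-setter on 0)
β5 |J3  (1-jn J3 has f-setter on 1)

3  (C1, C2, I1 all integral)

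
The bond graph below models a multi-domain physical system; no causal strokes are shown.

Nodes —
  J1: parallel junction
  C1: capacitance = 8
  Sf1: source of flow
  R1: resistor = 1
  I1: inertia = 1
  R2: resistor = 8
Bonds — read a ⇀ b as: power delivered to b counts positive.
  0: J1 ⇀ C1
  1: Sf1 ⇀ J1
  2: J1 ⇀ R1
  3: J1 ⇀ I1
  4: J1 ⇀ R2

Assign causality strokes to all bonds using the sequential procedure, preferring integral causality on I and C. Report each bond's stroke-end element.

bond 0 |J1
bond 1 |Sf1
bond 2 |R1
bond 3 |I1
bond 4 |R2

b1 stroke→Sf1  (Sf1: flow source, stroke at near end)
b0 stroke→J1  (prefer integral on C1)
b2 stroke→R1  (J1 effort already set via bond 0)
b3 stroke→I1  (J1 effort already set via bond 0)
b4 stroke→R2  (J1: bond 0 brought effort, rest push out)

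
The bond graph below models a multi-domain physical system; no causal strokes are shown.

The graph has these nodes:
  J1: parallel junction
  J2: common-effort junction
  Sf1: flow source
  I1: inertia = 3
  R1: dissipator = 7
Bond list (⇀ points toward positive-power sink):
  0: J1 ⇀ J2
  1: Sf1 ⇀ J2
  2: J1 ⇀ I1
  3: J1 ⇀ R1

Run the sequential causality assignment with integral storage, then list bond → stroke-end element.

b0 →J2
b1 →Sf1
b2 →I1
b3 →J1

β1 |Sf1  (Sf1 (Sf) sets flow on bond)
β0 |J2  (closing 0-jn rule on J2)
β2 |I1  (I1 outputs flow p/I1)
β3 |J1  (closing 0-jn rule on J1)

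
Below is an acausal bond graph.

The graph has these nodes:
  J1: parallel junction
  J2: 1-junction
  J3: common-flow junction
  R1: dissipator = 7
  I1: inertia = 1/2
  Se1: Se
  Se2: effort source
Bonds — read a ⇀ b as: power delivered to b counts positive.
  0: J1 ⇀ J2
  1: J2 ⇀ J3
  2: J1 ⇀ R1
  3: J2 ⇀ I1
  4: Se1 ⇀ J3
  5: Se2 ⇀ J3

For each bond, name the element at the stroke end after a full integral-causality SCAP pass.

β4 stroke→J3  (Se1 (Se) sets effort on bond)
β5 stroke→J3  (Se2 fixes effort; stroke away)
β1 stroke→J2  (J3 needs exactly one f-in)
β3 stroke→I1  (I1: I, integral causality)
β0 stroke→J2  (J2: bond 3 brought flow, rest push out)
β2 stroke→J1  (J1: last free bond brings effort in)

#0 stroke at J2
#1 stroke at J2
#2 stroke at J1
#3 stroke at I1
#4 stroke at J3
#5 stroke at J3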